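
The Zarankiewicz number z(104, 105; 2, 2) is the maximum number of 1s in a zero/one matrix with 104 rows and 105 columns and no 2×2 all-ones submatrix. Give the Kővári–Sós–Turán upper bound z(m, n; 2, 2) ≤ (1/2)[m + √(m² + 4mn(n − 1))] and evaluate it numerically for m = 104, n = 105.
z(104, 105; 2, 2) ≤ (1/2)[104 + √(104² + 4·104·105·104)] = (1/2)[104 + √4553536] = 1118.9508

Kővári–Sós–Turán: let r_1, ..., r_104 be the row sums and z = Σ r_i the total number of 1s. Each pair of columns can share at most one row with both entries 1 (else a 2×2 all-ones block appears), so Σ_i C(r_i, 2) ≤ C(105, 2) = 5460. By convexity Σ_i C(r_i, 2) ≥ 104·C(z/104, 2) = z(z − 104)/(2·104), giving z² − 104z − 104·105·104 ≤ 0 and hence z ≤ (1/2)[104 + √(10816 + 4·1135680)] = (1/2)[104 + √4553536] ≈ (1/2)(104 + 2133.9016) = 1118.9508.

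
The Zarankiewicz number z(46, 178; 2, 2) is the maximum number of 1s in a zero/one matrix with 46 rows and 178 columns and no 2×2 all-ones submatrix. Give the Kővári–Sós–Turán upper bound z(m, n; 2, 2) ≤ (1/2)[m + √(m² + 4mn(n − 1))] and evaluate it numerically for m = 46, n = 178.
z(46, 178; 2, 2) ≤ (1/2)[46 + √(46² + 4·46·178·177)] = (1/2)[46 + √5799220] = 1227.0785

Kővári–Sós–Turán: let r_1, ..., r_46 be the row sums and z = Σ r_i the total number of 1s. Each pair of columns can share at most one row with both entries 1 (else a 2×2 all-ones block appears), so Σ_i C(r_i, 2) ≤ C(178, 2) = 15753. By convexity Σ_i C(r_i, 2) ≥ 46·C(z/46, 2) = z(z − 46)/(2·46), giving z² − 46z − 46·178·177 ≤ 0 and hence z ≤ (1/2)[46 + √(2116 + 4·1449276)] = (1/2)[46 + √5799220] ≈ (1/2)(46 + 2408.157) = 1227.0785.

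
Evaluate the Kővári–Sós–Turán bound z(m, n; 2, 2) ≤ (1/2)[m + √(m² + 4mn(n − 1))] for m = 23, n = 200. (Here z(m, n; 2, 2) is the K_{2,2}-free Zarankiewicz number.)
z(23, 200; 2, 2) ≤ (1/2)[23 + √(23² + 4·23·200·199)] = (1/2)[23 + √3662129] = 968.3345

Kővári–Sós–Turán: let r_1, ..., r_23 be the row sums and z = Σ r_i the total number of 1s. Each pair of columns can share at most one row with both entries 1 (else a 2×2 all-ones block appears), so Σ_i C(r_i, 2) ≤ C(200, 2) = 19900. By convexity Σ_i C(r_i, 2) ≥ 23·C(z/23, 2) = z(z − 23)/(2·23), giving z² − 23z − 23·200·199 ≤ 0 and hence z ≤ (1/2)[23 + √(529 + 4·915400)] = (1/2)[23 + √3662129] ≈ (1/2)(23 + 1913.669) = 968.3345.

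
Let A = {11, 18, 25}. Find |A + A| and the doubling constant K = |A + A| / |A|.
K = |A + A| / |A| = 5/3

Enumerate A + A = {a + b : a, b ∈ A}. With |A| = 3, there are |A|^2 = 9 ordered sum pairs; collecting distinct values, A + A = {22, 29, 36, 43, 50}, so |A + A| = 5. Thus K = 5/3. Here |A + A| = 2|A| − 1 = 5, the minimum possible — so K = 5/3 is minimal, which holds iff A is an arithmetic progression.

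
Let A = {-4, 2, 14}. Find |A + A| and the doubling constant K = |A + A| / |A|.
K = |A + A| / |A| = 6/3 = 2

Enumerate A + A = {a + b : a, b ∈ A}. With |A| = 3, there are |A|^2 = 9 ordered sum pairs; collecting distinct values, A + A = {-8, -2, 4, 10, 16, 28}, so |A + A| = 6. Thus K = 6/3 = 2. For comparison, the minimum possible |A + A| over all 3-element sets is 2·3 − 1 = 5 (so min K = 5/3), attained only by arithmetic progressions.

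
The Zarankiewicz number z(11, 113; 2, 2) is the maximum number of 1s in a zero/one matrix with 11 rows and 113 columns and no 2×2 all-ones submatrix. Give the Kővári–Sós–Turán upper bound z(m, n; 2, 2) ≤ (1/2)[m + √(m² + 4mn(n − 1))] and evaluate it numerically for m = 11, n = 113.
z(11, 113; 2, 2) ≤ (1/2)[11 + √(11² + 4·11·113·112)] = (1/2)[11 + √556985] = 378.6571

Kővári–Sós–Turán: let r_1, ..., r_11 be the row sums and z = Σ r_i the total number of 1s. Each pair of columns can share at most one row with both entries 1 (else a 2×2 all-ones block appears), so Σ_i C(r_i, 2) ≤ C(113, 2) = 6328. By convexity Σ_i C(r_i, 2) ≥ 11·C(z/11, 2) = z(z − 11)/(2·11), giving z² − 11z − 11·113·112 ≤ 0 and hence z ≤ (1/2)[11 + √(121 + 4·139216)] = (1/2)[11 + √556985] ≈ (1/2)(11 + 746.3143) = 378.6571.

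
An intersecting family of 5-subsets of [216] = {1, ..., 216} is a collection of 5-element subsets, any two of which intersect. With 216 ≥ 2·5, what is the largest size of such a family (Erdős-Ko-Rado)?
max |F| = C(215, 4) = 86567815

Erdős-Ko-Rado (1961): when n ≥ 2k, max |F| = C(n−1, k−1). The bound is attained by the star {A : i ∈ A} for any fixed i ∈ [n]. Here C(216−1, 5−1) = C(215, 4) = 86567815.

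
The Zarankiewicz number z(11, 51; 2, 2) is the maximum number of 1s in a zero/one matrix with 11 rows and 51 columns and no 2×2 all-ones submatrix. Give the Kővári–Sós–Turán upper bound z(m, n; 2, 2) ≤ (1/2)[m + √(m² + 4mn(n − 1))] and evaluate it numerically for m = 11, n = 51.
z(11, 51; 2, 2) ≤ (1/2)[11 + √(11² + 4·11·51·50)] = (1/2)[11 + √112321] = 173.0716

Kővári–Sós–Turán: let r_1, ..., r_11 be the row sums and z = Σ r_i the total number of 1s. Each pair of columns can share at most one row with both entries 1 (else a 2×2 all-ones block appears), so Σ_i C(r_i, 2) ≤ C(51, 2) = 1275. By convexity Σ_i C(r_i, 2) ≥ 11·C(z/11, 2) = z(z − 11)/(2·11), giving z² − 11z − 11·51·50 ≤ 0 and hence z ≤ (1/2)[11 + √(121 + 4·28050)] = (1/2)[11 + √112321] ≈ (1/2)(11 + 335.1433) = 173.0716.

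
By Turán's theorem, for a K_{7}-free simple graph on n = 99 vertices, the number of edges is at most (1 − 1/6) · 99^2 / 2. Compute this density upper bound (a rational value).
Turán density bound = (5/6) · 99^2/2 = 16335/4 ≈ 4083.75

Turán's theorem: ex(n, K_{r+1}) is achieved by the complete r-partite Turán graph T(n, r) with parts as balanced as possible, and is at most (1 − 1/r) · n^2/2. For r = 6, n = 99: the density bound is (5/6) · 9801/2 = 16335/4 ≈ 4083.75. The integer-valued extremum is e(T(99, 6)) = 4083, which is strictly less than the density bound 16335/4 since 6 ∤ 99 (the parts of T(99, 6) cannot all be equal).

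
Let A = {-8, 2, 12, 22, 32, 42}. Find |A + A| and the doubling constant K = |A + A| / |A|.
K = |A + A| / |A| = 11/6

Enumerate A + A = {a + b : a, b ∈ A}. With |A| = 6, there are |A|^2 = 36 ordered sum pairs; collecting distinct values, A + A = {-16, -6, 4, 14, 24, 34, 44, 54, 64, 74, 84}, so |A + A| = 11. Thus K = 11/6. Here |A + A| = 2|A| − 1 = 11, the minimum possible — so K = 11/6 is minimal, which holds iff A is an arithmetic progression.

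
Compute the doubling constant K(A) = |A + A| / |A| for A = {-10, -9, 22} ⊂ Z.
K = |A + A| / |A| = 6/3 = 2

Enumerate A + A = {a + b : a, b ∈ A}. With |A| = 3, there are |A|^2 = 9 ordered sum pairs; collecting distinct values, A + A = {-20, -19, -18, 12, 13, 44}, so |A + A| = 6. Thus K = 6/3 = 2. For comparison, the minimum possible |A + A| over all 3-element sets is 2·3 − 1 = 5 (so min K = 5/3), attained only by arithmetic progressions.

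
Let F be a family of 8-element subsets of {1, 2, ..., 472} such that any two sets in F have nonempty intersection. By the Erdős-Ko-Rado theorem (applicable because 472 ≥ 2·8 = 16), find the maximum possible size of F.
max |F| = C(471, 7) = 975579519571605

The Erdős-Ko-Rado theorem states: for n ≥ 2k, an intersecting family of k-subsets of an n-element set has size at most C(n − 1, k − 1), with equality for 'star' families {A ⊆ [n] : |A| = k, i ∈ A} (fix an element i). For n = 472, k = 8: C(471, 7) = 975579519571605.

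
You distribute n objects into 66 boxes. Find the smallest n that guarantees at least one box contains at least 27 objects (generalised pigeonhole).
n = (27 − 1)·66 + 1 = 1717

By the generalised pigeonhole principle, to guarantee some box contains ≥ r objects we need more than (r − 1) · k objects total. Threshold: n = (r − 1) · k + 1. With r = 27 and k = 66: n = 26 · 66 + 1 = 1716 + 1 = 1717. For n = 1716 = 26 · 66, we can put exactly 26 objects in every box, avoiding 27 in any single one — so 1717 is tight.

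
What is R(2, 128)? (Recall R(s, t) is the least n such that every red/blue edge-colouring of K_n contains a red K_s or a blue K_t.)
R(2, 128) = 128

R(2, k) = k for all k ≥ 2: in a 2-colouring of K_k, either some edge is red (a red K_2) or all edges are blue (a blue K_k). And K_{127} coloured all-blue has no blue K_128, so R(2, 128) > 127. Hence R(2, 128) = 128.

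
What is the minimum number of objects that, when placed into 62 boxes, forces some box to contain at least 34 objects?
n = (34 − 1)·62 + 1 = 2047

By the generalised pigeonhole principle, to guarantee some box contains ≥ r objects we need more than (r − 1) · k objects total. Threshold: n = (r − 1) · k + 1. With r = 34 and k = 62: n = 33 · 62 + 1 = 2046 + 1 = 2047. For n = 2046 = 33 · 62, we can put exactly 33 objects in every box, avoiding 34 in any single one — so 2047 is tight.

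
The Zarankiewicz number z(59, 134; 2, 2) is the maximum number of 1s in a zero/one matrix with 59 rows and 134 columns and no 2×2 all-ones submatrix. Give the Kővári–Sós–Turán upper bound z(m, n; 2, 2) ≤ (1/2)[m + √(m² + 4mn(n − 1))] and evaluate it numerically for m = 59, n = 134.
z(59, 134; 2, 2) ≤ (1/2)[59 + √(59² + 4·59·134·133)] = (1/2)[59 + √4209473] = 1055.35

Kővári–Sós–Turán: let r_1, ..., r_59 be the row sums and z = Σ r_i the total number of 1s. Each pair of columns can share at most one row with both entries 1 (else a 2×2 all-ones block appears), so Σ_i C(r_i, 2) ≤ C(134, 2) = 8911. By convexity Σ_i C(r_i, 2) ≥ 59·C(z/59, 2) = z(z − 59)/(2·59), giving z² − 59z − 59·134·133 ≤ 0 and hence z ≤ (1/2)[59 + √(3481 + 4·1051498)] = (1/2)[59 + √4209473] ≈ (1/2)(59 + 2051.7) = 1055.35.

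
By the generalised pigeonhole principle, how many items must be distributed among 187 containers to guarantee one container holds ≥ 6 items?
n = (6 − 1)·187 + 1 = 936

By the generalised pigeonhole principle, to guarantee some box contains ≥ r objects we need more than (r − 1) · k objects total. Threshold: n = (r − 1) · k + 1. With r = 6 and k = 187: n = 5 · 187 + 1 = 935 + 1 = 936. For n = 935 = 5 · 187, we can put exactly 5 objects in every box, avoiding 6 in any single one — so 936 is tight.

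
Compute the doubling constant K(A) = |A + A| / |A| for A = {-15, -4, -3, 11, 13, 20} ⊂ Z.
K = |A + A| / |A| = 21/6 = 7/2

Enumerate A + A = {a + b : a, b ∈ A}. With |A| = 6, there are |A|^2 = 36 ordered sum pairs; collecting distinct values, A + A = {-30, -19, -18, -8, -7, -6, -4, -2, 5, 7, 8, 9, 10, 16, 17, 22, 24, 26, 31, 33, 40}, so |A + A| = 21. Thus K = 21/6 = 7/2. For comparison, the minimum possible |A + A| over all 6-element sets is 2·6 − 1 = 11 (so min K = 11/6), attained only by arithmetic progressions.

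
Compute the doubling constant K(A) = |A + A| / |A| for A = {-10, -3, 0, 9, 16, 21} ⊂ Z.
K = |A + A| / |A| = 19/6

Enumerate A + A = {a + b : a, b ∈ A}. With |A| = 6, there are |A|^2 = 36 ordered sum pairs; collecting distinct values, A + A = {-20, -13, -10, -6, -3, -1, 0, 6, 9, 11, 13, 16, 18, 21, 25, 30, 32, 37, 42}, so |A + A| = 19. Thus K = 19/6. For comparison, the minimum possible |A + A| over all 6-element sets is 2·6 − 1 = 11 (so min K = 11/6), attained only by arithmetic progressions.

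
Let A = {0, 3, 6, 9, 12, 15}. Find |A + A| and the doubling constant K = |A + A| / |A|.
K = |A + A| / |A| = 11/6

Enumerate A + A = {a + b : a, b ∈ A}. With |A| = 6, there are |A|^2 = 36 ordered sum pairs; collecting distinct values, A + A = {0, 3, 6, 9, 12, 15, 18, 21, 24, 27, 30}, so |A + A| = 11. Thus K = 11/6. Here |A + A| = 2|A| − 1 = 11, the minimum possible — so K = 11/6 is minimal, which holds iff A is an arithmetic progression.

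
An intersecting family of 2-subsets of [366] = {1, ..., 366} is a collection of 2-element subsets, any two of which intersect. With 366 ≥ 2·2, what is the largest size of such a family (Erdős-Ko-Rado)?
max |F| = C(365, 1) = 365

The Erdős-Ko-Rado theorem states: for n ≥ 2k, an intersecting family of k-subsets of an n-element set has size at most C(n − 1, k − 1), with equality for 'star' families {A ⊆ [n] : |A| = k, i ∈ A} (fix an element i). For n = 366, k = 2: C(365, 1) = 365.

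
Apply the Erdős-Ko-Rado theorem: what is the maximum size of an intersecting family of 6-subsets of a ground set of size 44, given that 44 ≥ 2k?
max |F| = C(43, 5) = 962598

Erdős-Ko-Rado (1961): when n ≥ 2k, max |F| = C(n−1, k−1). The bound is attained by the star {A : i ∈ A} for any fixed i ∈ [n]. Here C(44−1, 6−1) = C(43, 5) = 962598.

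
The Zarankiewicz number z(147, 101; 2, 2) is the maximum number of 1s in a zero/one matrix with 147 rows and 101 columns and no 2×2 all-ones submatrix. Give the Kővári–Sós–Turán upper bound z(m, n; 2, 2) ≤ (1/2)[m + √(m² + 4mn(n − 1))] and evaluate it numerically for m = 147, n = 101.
z(147, 101; 2, 2) ≤ (1/2)[147 + √(147² + 4·147·101·100)] = (1/2)[147 + √5960409] = 1294.1974

Kővári–Sós–Turán: let r_1, ..., r_147 be the row sums and z = Σ r_i the total number of 1s. Each pair of columns can share at most one row with both entries 1 (else a 2×2 all-ones block appears), so Σ_i C(r_i, 2) ≤ C(101, 2) = 5050. By convexity Σ_i C(r_i, 2) ≥ 147·C(z/147, 2) = z(z − 147)/(2·147), giving z² − 147z − 147·101·100 ≤ 0 and hence z ≤ (1/2)[147 + √(21609 + 4·1484700)] = (1/2)[147 + √5960409] ≈ (1/2)(147 + 2441.3949) = 1294.1974.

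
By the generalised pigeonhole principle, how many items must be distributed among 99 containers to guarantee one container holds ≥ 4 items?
n = (4 − 1)·99 + 1 = 298

By the generalised pigeonhole principle, to guarantee some box contains ≥ r objects we need more than (r − 1) · k objects total. Threshold: n = (r − 1) · k + 1. With r = 4 and k = 99: n = 3 · 99 + 1 = 297 + 1 = 298. For n = 297 = 3 · 99, we can put exactly 3 objects in every box, avoiding 4 in any single one — so 298 is tight.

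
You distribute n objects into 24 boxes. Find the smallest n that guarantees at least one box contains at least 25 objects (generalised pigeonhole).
n = (25 − 1)·24 + 1 = 577

By the generalised pigeonhole principle, to guarantee some box contains ≥ r objects we need more than (r − 1) · k objects total. Threshold: n = (r − 1) · k + 1. With r = 25 and k = 24: n = 24 · 24 + 1 = 576 + 1 = 577. For n = 576 = 24 · 24, we can put exactly 24 objects in every box, avoiding 25 in any single one — so 577 is tight.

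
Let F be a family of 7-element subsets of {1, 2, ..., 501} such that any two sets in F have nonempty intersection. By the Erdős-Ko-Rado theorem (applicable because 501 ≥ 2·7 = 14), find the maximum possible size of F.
max |F| = C(500, 6) = 21057686727000

Erdős-Ko-Rado (1961): when n ≥ 2k, max |F| = C(n−1, k−1). The bound is attained by the star {A : i ∈ A} for any fixed i ∈ [n]. Here C(501−1, 7−1) = C(500, 6) = 21057686727000.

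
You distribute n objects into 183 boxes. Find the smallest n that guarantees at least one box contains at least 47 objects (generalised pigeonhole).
n = (47 − 1)·183 + 1 = 8419

By the generalised pigeonhole principle, to guarantee some box contains ≥ r objects we need more than (r − 1) · k objects total. Threshold: n = (r − 1) · k + 1. With r = 47 and k = 183: n = 46 · 183 + 1 = 8418 + 1 = 8419. For n = 8418 = 46 · 183, we can put exactly 46 objects in every box, avoiding 47 in any single one — so 8419 is tight.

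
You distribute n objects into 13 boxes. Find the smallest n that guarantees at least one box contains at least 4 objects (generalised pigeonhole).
n = (4 − 1)·13 + 1 = 40

By the generalised pigeonhole principle, to guarantee some box contains ≥ r objects we need more than (r − 1) · k objects total. Threshold: n = (r − 1) · k + 1. With r = 4 and k = 13: n = 3 · 13 + 1 = 39 + 1 = 40. For n = 39 = 3 · 13, we can put exactly 3 objects in every box, avoiding 4 in any single one — so 40 is tight.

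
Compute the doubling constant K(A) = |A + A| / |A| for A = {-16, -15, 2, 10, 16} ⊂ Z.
K = |A + A| / |A| = 15/5 = 3

Enumerate A + A = {a + b : a, b ∈ A}. With |A| = 5, there are |A|^2 = 25 ordered sum pairs; collecting distinct values, A + A = {-32, -31, -30, -14, -13, -6, -5, 0, 1, 4, 12, 18, 20, 26, 32}, so |A + A| = 15. Thus K = 15/5 = 3. For comparison, the minimum possible |A + A| over all 5-element sets is 2·5 − 1 = 9 (so min K = 9/5), attained only by arithmetic progressions.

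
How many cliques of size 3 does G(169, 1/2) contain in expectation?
E[# K_3] = C(169, 3) · (1/2)^C(3, 2) = 790244 / 2^3 = 197561/2 = 98780.5

For each 3-subset S of vertices (there are C(169, 3) = 790244 such S), let X_S = 1 if S induces a K_3 (all C(3, 2) = 3 edges present). Then P(X_S = 1) = (1/2)^3 = 1/8. By linearity of expectation, E[# K_3] = C(169, 3) · (1/2)^3 = 790244 / 8 = 197561/2 = 98780.5.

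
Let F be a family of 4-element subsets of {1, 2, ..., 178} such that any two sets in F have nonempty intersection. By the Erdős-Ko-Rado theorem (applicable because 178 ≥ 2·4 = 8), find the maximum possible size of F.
max |F| = C(177, 3) = 908600

Erdős-Ko-Rado (1961): when n ≥ 2k, max |F| = C(n−1, k−1). The bound is attained by the star {A : i ∈ A} for any fixed i ∈ [n]. Here C(178−1, 4−1) = C(177, 3) = 908600.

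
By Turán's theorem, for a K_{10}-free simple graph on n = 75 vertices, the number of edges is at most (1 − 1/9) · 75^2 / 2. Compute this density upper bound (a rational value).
Turán density bound = (8/9) · 75^2/2 = 2500

Turán's theorem: ex(n, K_{r+1}) is achieved by the complete r-partite Turán graph T(n, r) with parts as balanced as possible, and is at most (1 − 1/r) · n^2/2. For r = 9, n = 75: the density bound is (8/9) · 5625/2 = 2500. The integer-valued extremum is e(T(75, 9)) = 2499, which is strictly less than the density bound 2500 since 9 ∤ 75 (the parts of T(75, 9) cannot all be equal).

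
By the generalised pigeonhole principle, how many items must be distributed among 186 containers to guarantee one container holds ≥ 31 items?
n = (31 − 1)·186 + 1 = 5581

By the generalised pigeonhole principle, to guarantee some box contains ≥ r objects we need more than (r − 1) · k objects total. Threshold: n = (r − 1) · k + 1. With r = 31 and k = 186: n = 30 · 186 + 1 = 5580 + 1 = 5581. For n = 5580 = 30 · 186, we can put exactly 30 objects in every box, avoiding 31 in any single one — so 5581 is tight.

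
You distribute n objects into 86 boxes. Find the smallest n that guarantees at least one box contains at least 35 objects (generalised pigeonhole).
n = (35 − 1)·86 + 1 = 2925

By the generalised pigeonhole principle, to guarantee some box contains ≥ r objects we need more than (r − 1) · k objects total. Threshold: n = (r − 1) · k + 1. With r = 35 and k = 86: n = 34 · 86 + 1 = 2924 + 1 = 2925. For n = 2924 = 34 · 86, we can put exactly 34 objects in every box, avoiding 35 in any single one — so 2925 is tight.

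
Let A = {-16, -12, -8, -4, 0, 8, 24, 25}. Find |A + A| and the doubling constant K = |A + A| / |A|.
K = |A + A| / |A| = 25/8

Enumerate A + A = {a + b : a, b ∈ A}. With |A| = 8, there are |A|^2 = 64 ordered sum pairs; collecting distinct values, A + A = {-32, -28, -24, -20, -16, -12, -8, -4, 0, 4, 8, 9, 12, 13, 16, 17, 20, 21, 24, 25, 32, 33, 48, 49, 50}, so |A + A| = 25. Thus K = 25/8. For comparison, the minimum possible |A + A| over all 8-element sets is 2·8 − 1 = 15 (so min K = 15/8), attained only by arithmetic progressions.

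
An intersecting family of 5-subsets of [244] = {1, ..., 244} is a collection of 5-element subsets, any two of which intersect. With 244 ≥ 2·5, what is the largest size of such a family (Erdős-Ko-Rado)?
max |F| = C(243, 4) = 141722460

The Erdős-Ko-Rado theorem states: for n ≥ 2k, an intersecting family of k-subsets of an n-element set has size at most C(n − 1, k − 1), with equality for 'star' families {A ⊆ [n] : |A| = k, i ∈ A} (fix an element i). For n = 244, k = 5: C(243, 4) = 141722460.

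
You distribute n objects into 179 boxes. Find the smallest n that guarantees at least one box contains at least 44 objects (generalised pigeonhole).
n = (44 − 1)·179 + 1 = 7698

By the generalised pigeonhole principle, to guarantee some box contains ≥ r objects we need more than (r − 1) · k objects total. Threshold: n = (r − 1) · k + 1. With r = 44 and k = 179: n = 43 · 179 + 1 = 7697 + 1 = 7698. For n = 7697 = 43 · 179, we can put exactly 43 objects in every box, avoiding 44 in any single one — so 7698 is tight.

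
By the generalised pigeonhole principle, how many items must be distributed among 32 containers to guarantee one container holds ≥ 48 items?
n = (48 − 1)·32 + 1 = 1505

By the generalised pigeonhole principle, to guarantee some box contains ≥ r objects we need more than (r − 1) · k objects total. Threshold: n = (r − 1) · k + 1. With r = 48 and k = 32: n = 47 · 32 + 1 = 1504 + 1 = 1505. For n = 1504 = 47 · 32, we can put exactly 47 objects in every box, avoiding 48 in any single one — so 1505 is tight.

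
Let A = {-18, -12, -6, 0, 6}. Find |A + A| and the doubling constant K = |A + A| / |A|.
K = |A + A| / |A| = 9/5

Enumerate A + A = {a + b : a, b ∈ A}. With |A| = 5, there are |A|^2 = 25 ordered sum pairs; collecting distinct values, A + A = {-36, -30, -24, -18, -12, -6, 0, 6, 12}, so |A + A| = 9. Thus K = 9/5. Here |A + A| = 2|A| − 1 = 9, the minimum possible — so K = 9/5 is minimal, which holds iff A is an arithmetic progression.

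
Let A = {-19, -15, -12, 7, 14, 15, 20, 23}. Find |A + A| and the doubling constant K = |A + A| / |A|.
K = |A + A| / |A| = 33/8

Enumerate A + A = {a + b : a, b ∈ A}. With |A| = 8, there are |A|^2 = 64 ordered sum pairs; collecting distinct values, A + A = {-38, -34, -31, -30, -27, -24, -12, -8, -5, -4, -1, 0, 1, 2, 3, 4, 5, 8, 11, 14, 21, 22, 27, 28, 29, 30, 34, 35, 37, 38, 40, 43, 46}, so |A + A| = 33. Thus K = 33/8. For comparison, the minimum possible |A + A| over all 8-element sets is 2·8 − 1 = 15 (so min K = 15/8), attained only by arithmetic progressions.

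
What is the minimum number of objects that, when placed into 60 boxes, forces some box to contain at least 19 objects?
n = (19 − 1)·60 + 1 = 1081

By the generalised pigeonhole principle, to guarantee some box contains ≥ r objects we need more than (r − 1) · k objects total. Threshold: n = (r − 1) · k + 1. With r = 19 and k = 60: n = 18 · 60 + 1 = 1080 + 1 = 1081. For n = 1080 = 18 · 60, we can put exactly 18 objects in every box, avoiding 19 in any single one — so 1081 is tight.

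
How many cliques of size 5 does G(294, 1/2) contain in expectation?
E[# K_5] = C(294, 5) · (1/2)^C(5, 2) = 17689173558 / 2^10 = 8844586779/512 ≈ 17274583.552734

For each 5-subset S of vertices (there are C(294, 5) = 17689173558 such S), let X_S = 1 if S induces a K_5 (all C(5, 2) = 10 edges present). Then P(X_S = 1) = (1/2)^10 = 1/1024. By linearity of expectation, E[# K_5] = C(294, 5) · (1/2)^10 = 17689173558 / 1024 = 8844586779/512 ≈ 17274583.552734.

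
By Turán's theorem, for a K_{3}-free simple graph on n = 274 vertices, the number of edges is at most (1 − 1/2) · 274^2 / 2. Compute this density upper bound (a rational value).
Turán density bound = (1/2) · 274^2/2 = 18769

Turán's theorem: ex(n, K_{r+1}) is achieved by the complete r-partite Turán graph T(n, r) with parts as balanced as possible, and is at most (1 − 1/r) · n^2/2. For r = 2, n = 274: the density bound is (1/2) · 75076/2 = 18769. Since 2 ∣ 274, the Turán graph T(274, 2) has parts of equal size 137, and its edge count e(T(274, 2)) = 18769 attains the density bound exactly.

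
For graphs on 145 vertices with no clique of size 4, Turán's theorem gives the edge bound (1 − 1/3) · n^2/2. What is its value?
Turán density bound = (2/3) · 145^2/2 = 21025/3 ≈ 7008.3333

Turán's theorem: ex(n, K_{r+1}) is achieved by the complete r-partite Turán graph T(n, r) with parts as balanced as possible, and is at most (1 − 1/r) · n^2/2. For r = 3, n = 145: the density bound is (2/3) · 21025/2 = 21025/3 ≈ 7008.3333. The integer-valued extremum is e(T(145, 3)) = 7008, which is strictly less than the density bound 21025/3 since 3 ∤ 145 (the parts of T(145, 3) cannot all be equal).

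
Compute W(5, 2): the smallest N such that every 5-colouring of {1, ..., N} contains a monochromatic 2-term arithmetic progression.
W(5, 2) = 5 + 1 = 6

A 2-term AP is any pair of integers, so a monochromatic 2-AP exists iff some colour is used at least twice. With 5 colours, the colouring i ↦ i on {1, ..., 5} uses each colour once, avoiding any monochromatic pair, so W(5, 2) > 5. For {1, ..., 6}, pigeonhole forces two integers of the same colour, which form a monochromatic 2-AP. Hence W(5, 2) = 6.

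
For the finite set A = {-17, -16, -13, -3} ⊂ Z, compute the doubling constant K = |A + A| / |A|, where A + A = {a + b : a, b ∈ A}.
K = |A + A| / |A| = 10/4 = 5/2

Enumerate A + A = {a + b : a, b ∈ A}. With |A| = 4, there are |A|^2 = 16 ordered sum pairs; collecting distinct values, A + A = {-34, -33, -32, -30, -29, -26, -20, -19, -16, -6}, so |A + A| = 10. Thus K = 10/4 = 5/2. For comparison, the minimum possible |A + A| over all 4-element sets is 2·4 − 1 = 7 (so min K = 7/4), attained only by arithmetic progressions.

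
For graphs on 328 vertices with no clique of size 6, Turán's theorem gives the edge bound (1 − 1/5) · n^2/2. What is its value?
Turán density bound = (4/5) · 328^2/2 = 215168/5 ≈ 43033.6

Turán's theorem: ex(n, K_{r+1}) is achieved by the complete r-partite Turán graph T(n, r) with parts as balanced as possible, and is at most (1 − 1/r) · n^2/2. For r = 5, n = 328: the density bound is (4/5) · 107584/2 = 215168/5 ≈ 43033.6. The integer-valued extremum is e(T(328, 5)) = 43033, which is strictly less than the density bound 215168/5 since 5 ∤ 328 (the parts of T(328, 5) cannot all be equal).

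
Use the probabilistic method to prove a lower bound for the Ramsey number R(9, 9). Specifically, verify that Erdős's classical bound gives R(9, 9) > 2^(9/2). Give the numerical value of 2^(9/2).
2^(9/2) = 22.6274; so R(9, 9) > 22.6274

Colour each edge of K_n uniformly at random with red/blue. The expected number of monochromatic K_9 is C(n, 9) · 2 · 2^(−C(9,2)). If C(n, 9) · 2^(1 − C(9,2)) < 1, then with positive probability no monochromatic K_9 exists, so R(9, 9) > n. The standard estimate C(n, 9) ≤ n^9/9! shows this inequality holds whenever n ≤ 2^(9/2) (since 9! · 2^(C(9,2) − 1) > 2^(9^2/2) ≥ n^9). Hence R(9, 9) > 2^(9/2) = 22.6274.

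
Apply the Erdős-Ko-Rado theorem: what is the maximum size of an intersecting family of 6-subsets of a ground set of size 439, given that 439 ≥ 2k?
max |F| = C(438, 5) = 131292457422

The Erdős-Ko-Rado theorem states: for n ≥ 2k, an intersecting family of k-subsets of an n-element set has size at most C(n − 1, k − 1), with equality for 'star' families {A ⊆ [n] : |A| = k, i ∈ A} (fix an element i). For n = 439, k = 6: C(438, 5) = 131292457422.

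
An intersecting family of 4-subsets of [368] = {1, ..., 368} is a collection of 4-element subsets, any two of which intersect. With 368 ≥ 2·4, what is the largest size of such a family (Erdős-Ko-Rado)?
max |F| = C(367, 3) = 8171255

Erdős-Ko-Rado (1961): when n ≥ 2k, max |F| = C(n−1, k−1). The bound is attained by the star {A : i ∈ A} for any fixed i ∈ [n]. Here C(368−1, 4−1) = C(367, 3) = 8171255.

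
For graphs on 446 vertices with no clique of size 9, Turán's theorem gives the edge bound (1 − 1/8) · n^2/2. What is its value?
Turán density bound = (7/8) · 446^2/2 = 348103/4 ≈ 87025.75

Turán's theorem: ex(n, K_{r+1}) is achieved by the complete r-partite Turán graph T(n, r) with parts as balanced as possible, and is at most (1 − 1/r) · n^2/2. For r = 8, n = 446: the density bound is (7/8) · 198916/2 = 348103/4 ≈ 87025.75. The integer-valued extremum is e(T(446, 8)) = 87025, which is strictly less than the density bound 348103/4 since 8 ∤ 446 (the parts of T(446, 8) cannot all be equal).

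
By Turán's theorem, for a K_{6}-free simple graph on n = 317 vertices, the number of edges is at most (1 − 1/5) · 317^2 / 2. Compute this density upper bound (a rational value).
Turán density bound = (4/5) · 317^2/2 = 200978/5 ≈ 40195.6

Turán's theorem: ex(n, K_{r+1}) is achieved by the complete r-partite Turán graph T(n, r) with parts as balanced as possible, and is at most (1 − 1/r) · n^2/2. For r = 5, n = 317: the density bound is (4/5) · 100489/2 = 200978/5 ≈ 40195.6. The integer-valued extremum is e(T(317, 5)) = 40195, which is strictly less than the density bound 200978/5 since 5 ∤ 317 (the parts of T(317, 5) cannot all be equal).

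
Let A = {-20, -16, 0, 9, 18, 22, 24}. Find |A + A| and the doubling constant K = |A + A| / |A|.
K = |A + A| / |A| = 26/7

Enumerate A + A = {a + b : a, b ∈ A}. With |A| = 7, there are |A|^2 = 49 ordered sum pairs; collecting distinct values, A + A = {-40, -36, -32, -20, -16, -11, -7, -2, 0, 2, 4, 6, 8, 9, 18, 22, 24, 27, 31, 33, 36, 40, 42, 44, 46, 48}, so |A + A| = 26. Thus K = 26/7. For comparison, the minimum possible |A + A| over all 7-element sets is 2·7 − 1 = 13 (so min K = 13/7), attained only by arithmetic progressions.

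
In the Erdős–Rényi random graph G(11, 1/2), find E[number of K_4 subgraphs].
E[# K_4] = C(11, 4) · (1/2)^C(4, 2) = 330 / 2^6 = 165/32 = 5.15625

For each 4-subset S of vertices (there are C(11, 4) = 330 such S), let X_S = 1 if S induces a K_4 (all C(4, 2) = 6 edges present). Then P(X_S = 1) = (1/2)^6 = 1/64. By linearity of expectation, E[# K_4] = C(11, 4) · (1/2)^6 = 330 / 64 = 165/32 = 5.15625.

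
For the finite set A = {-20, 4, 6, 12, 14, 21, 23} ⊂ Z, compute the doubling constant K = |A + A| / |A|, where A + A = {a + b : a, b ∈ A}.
K = |A + A| / |A| = 25/7

Enumerate A + A = {a + b : a, b ∈ A}. With |A| = 7, there are |A|^2 = 49 ordered sum pairs; collecting distinct values, A + A = {-40, -16, -14, -8, -6, 1, 3, 8, 10, 12, 16, 18, 20, 24, 25, 26, 27, 28, 29, 33, 35, 37, 42, 44, 46}, so |A + A| = 25. Thus K = 25/7. For comparison, the minimum possible |A + A| over all 7-element sets is 2·7 − 1 = 13 (so min K = 13/7), attained only by arithmetic progressions.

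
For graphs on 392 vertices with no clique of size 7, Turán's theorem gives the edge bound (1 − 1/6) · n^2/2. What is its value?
Turán density bound = (5/6) · 392^2/2 = 192080/3 ≈ 64026.6667

Turán's theorem: ex(n, K_{r+1}) is achieved by the complete r-partite Turán graph T(n, r) with parts as balanced as possible, and is at most (1 − 1/r) · n^2/2. For r = 6, n = 392: the density bound is (5/6) · 153664/2 = 192080/3 ≈ 64026.6667. The integer-valued extremum is e(T(392, 6)) = 64026, which is strictly less than the density bound 192080/3 since 6 ∤ 392 (the parts of T(392, 6) cannot all be equal).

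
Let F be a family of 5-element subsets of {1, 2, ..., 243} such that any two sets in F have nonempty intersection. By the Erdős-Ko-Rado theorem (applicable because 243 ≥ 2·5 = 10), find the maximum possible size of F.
max |F| = C(242, 4) = 139389580

Erdős-Ko-Rado (1961): when n ≥ 2k, max |F| = C(n−1, k−1). The bound is attained by the star {A : i ∈ A} for any fixed i ∈ [n]. Here C(243−1, 5−1) = C(242, 4) = 139389580.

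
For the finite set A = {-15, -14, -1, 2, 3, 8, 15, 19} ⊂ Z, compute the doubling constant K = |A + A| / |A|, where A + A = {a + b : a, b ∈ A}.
K = |A + A| / |A| = 31/8

Enumerate A + A = {a + b : a, b ∈ A}. With |A| = 8, there are |A|^2 = 64 ordered sum pairs; collecting distinct values, A + A = {-30, -29, -28, -16, -15, -13, -12, -11, -7, -6, -2, 0, 1, 2, 4, 5, 6, 7, 10, 11, 14, 16, 17, 18, 21, 22, 23, 27, 30, 34, 38}, so |A + A| = 31. Thus K = 31/8. For comparison, the minimum possible |A + A| over all 8-element sets is 2·8 − 1 = 15 (so min K = 15/8), attained only by arithmetic progressions.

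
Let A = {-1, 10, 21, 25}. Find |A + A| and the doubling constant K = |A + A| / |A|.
K = |A + A| / |A| = 9/4

Enumerate A + A = {a + b : a, b ∈ A}. With |A| = 4, there are |A|^2 = 16 ordered sum pairs; collecting distinct values, A + A = {-2, 9, 20, 24, 31, 35, 42, 46, 50}, so |A + A| = 9. Thus K = 9/4. For comparison, the minimum possible |A + A| over all 4-element sets is 2·4 − 1 = 7 (so min K = 7/4), attained only by arithmetic progressions.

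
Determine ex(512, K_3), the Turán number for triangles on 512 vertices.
ex(512, K_3) = ⌊512^2/4⌋ = 65536

Mantel (1907): a triangle-free graph on n vertices has at most ⌊n^2/4⌋ edges, with equality for the complete bipartite graph K_{⌊n/2⌋, ⌈n/2⌉}. For n = 512: ⌊512^2/4⌋ = ⌊262144/4⌋ = 65536. The extremal graph is K_{256, 256}, which has 256·256 = 65536 edges.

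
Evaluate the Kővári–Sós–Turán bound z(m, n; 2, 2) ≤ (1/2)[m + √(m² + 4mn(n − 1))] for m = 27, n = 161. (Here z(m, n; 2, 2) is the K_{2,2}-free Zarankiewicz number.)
z(27, 161; 2, 2) ≤ (1/2)[27 + √(27² + 4·27·161·160)] = (1/2)[27 + √2782809] = 847.5877

Kővári–Sós–Turán: let r_1, ..., r_27 be the row sums and z = Σ r_i the total number of 1s. Each pair of columns can share at most one row with both entries 1 (else a 2×2 all-ones block appears), so Σ_i C(r_i, 2) ≤ C(161, 2) = 12880. By convexity Σ_i C(r_i, 2) ≥ 27·C(z/27, 2) = z(z − 27)/(2·27), giving z² − 27z − 27·161·160 ≤ 0 and hence z ≤ (1/2)[27 + √(729 + 4·695520)] = (1/2)[27 + √2782809] ≈ (1/2)(27 + 1668.1754) = 847.5877.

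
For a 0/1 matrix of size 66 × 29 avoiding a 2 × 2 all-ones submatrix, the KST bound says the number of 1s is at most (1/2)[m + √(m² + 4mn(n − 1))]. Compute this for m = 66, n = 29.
z(66, 29; 2, 2) ≤ (1/2)[66 + √(66² + 4·66·29·28)] = (1/2)[66 + √218724] = 266.8397

Kővári–Sós–Turán: let r_1, ..., r_66 be the row sums and z = Σ r_i the total number of 1s. Each pair of columns can share at most one row with both entries 1 (else a 2×2 all-ones block appears), so Σ_i C(r_i, 2) ≤ C(29, 2) = 406. By convexity Σ_i C(r_i, 2) ≥ 66·C(z/66, 2) = z(z − 66)/(2·66), giving z² − 66z − 66·29·28 ≤ 0 and hence z ≤ (1/2)[66 + √(4356 + 4·53592)] = (1/2)[66 + √218724] ≈ (1/2)(66 + 467.6794) = 266.8397.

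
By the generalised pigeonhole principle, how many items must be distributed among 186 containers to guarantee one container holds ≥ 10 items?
n = (10 − 1)·186 + 1 = 1675

By the generalised pigeonhole principle, to guarantee some box contains ≥ r objects we need more than (r − 1) · k objects total. Threshold: n = (r − 1) · k + 1. With r = 10 and k = 186: n = 9 · 186 + 1 = 1674 + 1 = 1675. For n = 1674 = 9 · 186, we can put exactly 9 objects in every box, avoiding 10 in any single one — so 1675 is tight.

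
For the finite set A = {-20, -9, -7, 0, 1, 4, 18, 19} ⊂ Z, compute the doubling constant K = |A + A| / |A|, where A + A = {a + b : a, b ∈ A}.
K = |A + A| / |A| = 34/8 = 17/4

Enumerate A + A = {a + b : a, b ∈ A}. With |A| = 8, there are |A|^2 = 64 ordered sum pairs; collecting distinct values, A + A = {-40, -29, -27, -20, -19, -18, -16, -14, -9, -8, -7, -6, -5, -3, -2, -1, 0, 1, 2, 4, 5, 8, 9, 10, 11, 12, 18, 19, 20, 22, 23, 36, 37, 38}, so |A + A| = 34. Thus K = 34/8 = 17/4. For comparison, the minimum possible |A + A| over all 8-element sets is 2·8 − 1 = 15 (so min K = 15/8), attained only by arithmetic progressions.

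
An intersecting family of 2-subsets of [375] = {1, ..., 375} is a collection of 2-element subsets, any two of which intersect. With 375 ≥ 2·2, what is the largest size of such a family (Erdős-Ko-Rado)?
max |F| = C(374, 1) = 374

The Erdős-Ko-Rado theorem states: for n ≥ 2k, an intersecting family of k-subsets of an n-element set has size at most C(n − 1, k − 1), with equality for 'star' families {A ⊆ [n] : |A| = k, i ∈ A} (fix an element i). For n = 375, k = 2: C(374, 1) = 374.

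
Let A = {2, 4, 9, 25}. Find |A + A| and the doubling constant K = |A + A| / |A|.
K = |A + A| / |A| = 10/4 = 5/2

Enumerate A + A = {a + b : a, b ∈ A}. With |A| = 4, there are |A|^2 = 16 ordered sum pairs; collecting distinct values, A + A = {4, 6, 8, 11, 13, 18, 27, 29, 34, 50}, so |A + A| = 10. Thus K = 10/4 = 5/2. For comparison, the minimum possible |A + A| over all 4-element sets is 2·4 − 1 = 7 (so min K = 7/4), attained only by arithmetic progressions.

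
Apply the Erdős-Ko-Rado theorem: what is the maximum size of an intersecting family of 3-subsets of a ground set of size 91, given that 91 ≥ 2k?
max |F| = C(90, 2) = 4005

The Erdős-Ko-Rado theorem states: for n ≥ 2k, an intersecting family of k-subsets of an n-element set has size at most C(n − 1, k − 1), with equality for 'star' families {A ⊆ [n] : |A| = k, i ∈ A} (fix an element i). For n = 91, k = 3: C(90, 2) = 4005.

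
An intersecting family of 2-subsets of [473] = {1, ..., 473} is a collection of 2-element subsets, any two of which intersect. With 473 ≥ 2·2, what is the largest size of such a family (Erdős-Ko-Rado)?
max |F| = C(472, 1) = 472

The Erdős-Ko-Rado theorem states: for n ≥ 2k, an intersecting family of k-subsets of an n-element set has size at most C(n − 1, k − 1), with equality for 'star' families {A ⊆ [n] : |A| = k, i ∈ A} (fix an element i). For n = 473, k = 2: C(472, 1) = 472.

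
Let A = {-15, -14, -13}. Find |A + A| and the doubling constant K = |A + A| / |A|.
K = |A + A| / |A| = 5/3

Enumerate A + A = {a + b : a, b ∈ A}. With |A| = 3, there are |A|^2 = 9 ordered sum pairs; collecting distinct values, A + A = {-30, -29, -28, -27, -26}, so |A + A| = 5. Thus K = 5/3. Here |A + A| = 2|A| − 1 = 5, the minimum possible — so K = 5/3 is minimal, which holds iff A is an arithmetic progression.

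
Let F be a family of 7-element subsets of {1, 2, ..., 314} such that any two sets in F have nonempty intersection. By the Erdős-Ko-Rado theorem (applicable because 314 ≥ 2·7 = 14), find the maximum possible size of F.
max |F| = C(313, 6) = 1244508060796

The Erdős-Ko-Rado theorem states: for n ≥ 2k, an intersecting family of k-subsets of an n-element set has size at most C(n − 1, k − 1), with equality for 'star' families {A ⊆ [n] : |A| = k, i ∈ A} (fix an element i). For n = 314, k = 7: C(313, 6) = 1244508060796.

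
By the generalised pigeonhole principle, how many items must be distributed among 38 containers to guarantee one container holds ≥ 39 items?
n = (39 − 1)·38 + 1 = 1445

By the generalised pigeonhole principle, to guarantee some box contains ≥ r objects we need more than (r − 1) · k objects total. Threshold: n = (r − 1) · k + 1. With r = 39 and k = 38: n = 38 · 38 + 1 = 1444 + 1 = 1445. For n = 1444 = 38 · 38, we can put exactly 38 objects in every box, avoiding 39 in any single one — so 1445 is tight.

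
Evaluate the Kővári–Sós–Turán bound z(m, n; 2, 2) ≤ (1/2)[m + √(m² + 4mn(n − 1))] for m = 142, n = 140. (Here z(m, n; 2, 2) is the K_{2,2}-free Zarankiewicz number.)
z(142, 140; 2, 2) ≤ (1/2)[142 + √(142² + 4·142·140·139)] = (1/2)[142 + √11073444] = 1734.8392

Kővári–Sós–Turán: let r_1, ..., r_142 be the row sums and z = Σ r_i the total number of 1s. Each pair of columns can share at most one row with both entries 1 (else a 2×2 all-ones block appears), so Σ_i C(r_i, 2) ≤ C(140, 2) = 9730. By convexity Σ_i C(r_i, 2) ≥ 142·C(z/142, 2) = z(z − 142)/(2·142), giving z² − 142z − 142·140·139 ≤ 0 and hence z ≤ (1/2)[142 + √(20164 + 4·2763320)] = (1/2)[142 + √11073444] ≈ (1/2)(142 + 3327.6785) = 1734.8392.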